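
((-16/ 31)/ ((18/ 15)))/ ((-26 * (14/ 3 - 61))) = -20/68107 = 0.00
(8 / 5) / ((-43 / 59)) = -472/215 = -2.20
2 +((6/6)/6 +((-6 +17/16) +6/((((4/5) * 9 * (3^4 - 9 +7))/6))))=-10267/3792 = -2.71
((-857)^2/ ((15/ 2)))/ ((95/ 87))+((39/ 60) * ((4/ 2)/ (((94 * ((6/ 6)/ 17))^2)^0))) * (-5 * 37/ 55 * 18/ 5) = 468496211/5225 = 89664.35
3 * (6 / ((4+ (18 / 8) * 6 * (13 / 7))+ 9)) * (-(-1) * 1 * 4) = 1008/533 = 1.89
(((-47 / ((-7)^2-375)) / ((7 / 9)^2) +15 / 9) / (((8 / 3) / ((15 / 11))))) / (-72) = -456455/33737088 = -0.01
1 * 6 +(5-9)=2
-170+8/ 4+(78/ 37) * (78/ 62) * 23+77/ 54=-6539101/61938 = -105.57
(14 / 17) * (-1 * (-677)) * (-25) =-236950/17 = -13938.24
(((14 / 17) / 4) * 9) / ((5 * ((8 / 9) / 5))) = 567/272 = 2.08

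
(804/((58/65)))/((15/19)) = 33098/29 = 1141.31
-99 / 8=-12.38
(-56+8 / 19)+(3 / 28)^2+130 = 1108747/14896 = 74.43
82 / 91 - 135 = -12203/91 = -134.10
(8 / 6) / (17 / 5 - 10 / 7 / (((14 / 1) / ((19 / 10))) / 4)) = 980/1929 = 0.51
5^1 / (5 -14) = -5/9 = -0.56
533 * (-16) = -8528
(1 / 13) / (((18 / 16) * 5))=8/585 = 0.01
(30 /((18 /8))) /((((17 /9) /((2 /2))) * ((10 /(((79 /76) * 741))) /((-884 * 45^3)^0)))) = 9243/17 = 543.71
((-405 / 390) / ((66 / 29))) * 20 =-1305/143 = -9.13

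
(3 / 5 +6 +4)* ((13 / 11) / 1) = 689/55 = 12.53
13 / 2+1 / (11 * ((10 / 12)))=727/110 = 6.61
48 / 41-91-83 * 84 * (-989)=282703945/41 = 6895218.17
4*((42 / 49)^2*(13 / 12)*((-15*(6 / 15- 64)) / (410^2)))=37206/2059225 = 0.02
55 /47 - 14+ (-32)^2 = 47525/47 = 1011.17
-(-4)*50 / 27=200/27 = 7.41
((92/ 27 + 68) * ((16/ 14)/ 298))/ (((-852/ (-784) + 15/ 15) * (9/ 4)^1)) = 863744/14808663 = 0.06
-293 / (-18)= 293/18 = 16.28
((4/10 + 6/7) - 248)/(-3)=8636/105 = 82.25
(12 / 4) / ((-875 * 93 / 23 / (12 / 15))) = -92/135625 = 0.00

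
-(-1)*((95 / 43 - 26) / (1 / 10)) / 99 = -310/129 = -2.40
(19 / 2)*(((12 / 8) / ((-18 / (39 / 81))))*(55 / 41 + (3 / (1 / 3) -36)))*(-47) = -3053167/6642 = -459.68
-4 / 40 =-1/10 = -0.10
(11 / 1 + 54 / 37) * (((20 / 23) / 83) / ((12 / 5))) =11525/211899 = 0.05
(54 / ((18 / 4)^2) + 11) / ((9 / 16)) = 656/27 = 24.30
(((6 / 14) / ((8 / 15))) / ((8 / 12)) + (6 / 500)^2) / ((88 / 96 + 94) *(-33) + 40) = -37011/94937500 = 0.00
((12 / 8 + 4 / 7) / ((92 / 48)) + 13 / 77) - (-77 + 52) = 46488/1771 = 26.25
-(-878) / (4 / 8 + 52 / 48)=10536/19 = 554.53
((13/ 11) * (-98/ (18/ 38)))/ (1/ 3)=-24206/33 = -733.52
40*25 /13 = 1000/13 = 76.92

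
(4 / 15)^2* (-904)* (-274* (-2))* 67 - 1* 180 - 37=-531109049/225 = -2360484.66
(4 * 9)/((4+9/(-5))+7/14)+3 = 49/3 = 16.33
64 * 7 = 448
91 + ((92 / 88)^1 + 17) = 2399/22 = 109.05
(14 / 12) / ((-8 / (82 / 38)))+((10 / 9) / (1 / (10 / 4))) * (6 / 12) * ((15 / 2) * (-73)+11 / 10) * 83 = -62988.09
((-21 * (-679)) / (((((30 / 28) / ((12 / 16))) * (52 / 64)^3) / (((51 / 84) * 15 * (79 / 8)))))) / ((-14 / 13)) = -262626336/169 = -1554001.99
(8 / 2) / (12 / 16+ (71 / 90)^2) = 8100/2779 = 2.91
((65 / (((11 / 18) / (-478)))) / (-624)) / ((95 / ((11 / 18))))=239/456 = 0.52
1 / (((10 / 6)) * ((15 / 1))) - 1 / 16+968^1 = 387191/400 = 967.98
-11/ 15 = -0.73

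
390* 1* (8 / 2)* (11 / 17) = 17160/17 = 1009.41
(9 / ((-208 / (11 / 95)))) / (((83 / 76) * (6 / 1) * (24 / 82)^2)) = -0.01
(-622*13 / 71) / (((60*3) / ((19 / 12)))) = -76817/76680 = -1.00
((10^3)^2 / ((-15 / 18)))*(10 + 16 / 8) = -14400000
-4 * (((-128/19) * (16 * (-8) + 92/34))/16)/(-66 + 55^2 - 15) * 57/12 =-1065/3128 = -0.34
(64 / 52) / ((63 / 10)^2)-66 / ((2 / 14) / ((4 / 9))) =-10592984/51597 = -205.30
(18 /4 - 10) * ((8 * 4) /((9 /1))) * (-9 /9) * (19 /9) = 3344/81 = 41.28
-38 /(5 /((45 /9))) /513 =-2/27 = -0.07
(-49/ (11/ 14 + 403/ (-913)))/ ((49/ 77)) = -984214/4401 = -223.63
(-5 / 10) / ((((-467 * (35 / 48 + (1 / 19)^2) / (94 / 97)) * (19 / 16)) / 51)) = 34977024/574527217 = 0.06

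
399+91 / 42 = 401.17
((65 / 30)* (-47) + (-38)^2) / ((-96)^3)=-8053/5308416 = 0.00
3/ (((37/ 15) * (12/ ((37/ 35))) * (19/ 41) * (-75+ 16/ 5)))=-615/190988 = 0.00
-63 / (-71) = 63/71 = 0.89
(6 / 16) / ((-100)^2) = 3/80000 = 0.00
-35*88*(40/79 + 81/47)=-25499320/3713 = -6867.58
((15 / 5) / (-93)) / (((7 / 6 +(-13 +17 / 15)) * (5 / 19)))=38/3317 = 0.01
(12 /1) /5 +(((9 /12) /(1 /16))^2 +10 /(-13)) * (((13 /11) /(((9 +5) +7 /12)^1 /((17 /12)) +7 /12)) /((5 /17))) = 964332/17435 = 55.31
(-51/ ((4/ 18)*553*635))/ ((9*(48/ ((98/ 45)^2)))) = -5831/812673000 = 0.00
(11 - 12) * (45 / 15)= -3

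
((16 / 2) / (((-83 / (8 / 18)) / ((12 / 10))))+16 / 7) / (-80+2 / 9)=-29208/1042895 = -0.03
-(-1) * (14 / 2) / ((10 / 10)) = 7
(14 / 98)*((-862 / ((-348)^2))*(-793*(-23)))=-7861009/423864 = -18.55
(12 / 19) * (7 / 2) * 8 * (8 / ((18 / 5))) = 39.30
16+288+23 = 327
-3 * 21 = -63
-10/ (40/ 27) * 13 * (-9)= 3159/4 = 789.75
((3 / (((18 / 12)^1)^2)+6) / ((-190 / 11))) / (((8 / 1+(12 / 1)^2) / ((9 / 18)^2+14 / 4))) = -121/11552 = -0.01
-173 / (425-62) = -173/363 = -0.48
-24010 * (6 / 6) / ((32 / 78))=-468195/8 = -58524.38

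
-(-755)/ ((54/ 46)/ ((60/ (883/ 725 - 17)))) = -125896250/51489 = -2445.11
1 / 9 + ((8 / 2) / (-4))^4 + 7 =73/9 = 8.11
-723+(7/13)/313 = -2941880/4069 = -723.00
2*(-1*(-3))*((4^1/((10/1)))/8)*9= 27/10 = 2.70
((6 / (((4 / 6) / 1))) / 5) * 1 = 9/5 = 1.80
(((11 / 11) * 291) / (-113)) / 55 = -291/6215 = -0.05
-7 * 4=-28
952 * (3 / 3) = 952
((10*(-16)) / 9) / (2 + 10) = -40/27 = -1.48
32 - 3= 29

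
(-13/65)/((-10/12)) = 6/25 = 0.24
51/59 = 0.86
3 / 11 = 0.27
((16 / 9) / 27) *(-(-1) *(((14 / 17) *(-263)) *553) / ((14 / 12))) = -9308096/1377 = -6759.69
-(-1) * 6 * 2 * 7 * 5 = 420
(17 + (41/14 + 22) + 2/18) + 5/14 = 2671/63 = 42.40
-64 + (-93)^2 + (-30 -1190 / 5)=8317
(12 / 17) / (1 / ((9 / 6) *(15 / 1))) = 270/17 = 15.88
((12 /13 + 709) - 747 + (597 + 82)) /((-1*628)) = -8345/8164 = -1.02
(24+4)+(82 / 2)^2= 1709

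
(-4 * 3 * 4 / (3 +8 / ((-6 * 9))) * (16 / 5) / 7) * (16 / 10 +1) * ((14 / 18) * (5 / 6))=-4992/385 = -12.97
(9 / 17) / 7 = 9/119 = 0.08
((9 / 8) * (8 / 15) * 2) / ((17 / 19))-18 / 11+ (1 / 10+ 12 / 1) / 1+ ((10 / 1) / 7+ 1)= 37263/2618 = 14.23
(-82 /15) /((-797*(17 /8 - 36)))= -656/3239805 = 0.00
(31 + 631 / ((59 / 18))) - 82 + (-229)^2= 3102368/59 = 52582.51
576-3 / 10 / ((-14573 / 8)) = 41970252/72865 = 576.00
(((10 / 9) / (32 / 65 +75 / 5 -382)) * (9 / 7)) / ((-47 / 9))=650/870863 = 0.00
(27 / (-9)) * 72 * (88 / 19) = -19008/19 = -1000.42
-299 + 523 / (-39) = -312.41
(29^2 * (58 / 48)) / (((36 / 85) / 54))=2073065/16 = 129566.56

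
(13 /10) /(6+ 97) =13/1030 = 0.01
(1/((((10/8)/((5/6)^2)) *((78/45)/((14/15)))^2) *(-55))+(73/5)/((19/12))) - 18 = -13958309/1589445 = -8.78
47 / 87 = 0.54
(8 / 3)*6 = 16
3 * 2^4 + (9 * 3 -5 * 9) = 30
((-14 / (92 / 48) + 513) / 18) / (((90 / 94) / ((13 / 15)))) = 2368847/93150 = 25.43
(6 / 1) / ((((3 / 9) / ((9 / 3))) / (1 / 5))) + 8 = 94/5 = 18.80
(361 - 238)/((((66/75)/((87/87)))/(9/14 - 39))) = -1651275/308 = -5361.28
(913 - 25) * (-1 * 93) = -82584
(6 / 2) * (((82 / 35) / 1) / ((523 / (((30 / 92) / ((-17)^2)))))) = 369/24334667 = 0.00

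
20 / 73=0.27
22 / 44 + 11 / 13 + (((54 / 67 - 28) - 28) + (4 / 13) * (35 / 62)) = -53.67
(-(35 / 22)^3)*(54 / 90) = -25725/10648 = -2.42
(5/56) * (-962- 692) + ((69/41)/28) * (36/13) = -2201471/14924 = -147.51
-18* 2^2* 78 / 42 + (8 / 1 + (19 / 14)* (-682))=-7359/7 = -1051.29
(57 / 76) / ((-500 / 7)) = -21/2000 = -0.01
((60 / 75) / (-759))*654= -0.69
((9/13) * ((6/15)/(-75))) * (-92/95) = 552/154375 = 0.00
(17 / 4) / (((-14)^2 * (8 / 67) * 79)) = 1139/495488 = 0.00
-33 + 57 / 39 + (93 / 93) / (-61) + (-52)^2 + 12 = 2128765/793 = 2684.45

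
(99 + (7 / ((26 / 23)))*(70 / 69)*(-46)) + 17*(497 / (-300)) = -283579/1300 = -218.14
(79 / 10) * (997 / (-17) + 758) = 939231/170 = 5524.89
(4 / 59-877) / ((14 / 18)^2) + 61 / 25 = -104595124/72275 = -1447.18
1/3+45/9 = 16/3 = 5.33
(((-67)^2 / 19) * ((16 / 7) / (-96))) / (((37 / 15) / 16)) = -179560/4921 = -36.49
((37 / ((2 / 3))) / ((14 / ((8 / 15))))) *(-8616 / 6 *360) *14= -15302016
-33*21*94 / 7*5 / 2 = -23265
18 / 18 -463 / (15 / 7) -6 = -221.07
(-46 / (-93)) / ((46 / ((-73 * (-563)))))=41099/93 = 441.92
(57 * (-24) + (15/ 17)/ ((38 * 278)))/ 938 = -245676369/168453544 = -1.46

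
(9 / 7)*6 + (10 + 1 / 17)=2115/119 = 17.77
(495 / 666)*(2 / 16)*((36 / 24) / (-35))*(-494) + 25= 111751/4144 = 26.97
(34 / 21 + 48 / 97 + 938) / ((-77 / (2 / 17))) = -348184/242403 = -1.44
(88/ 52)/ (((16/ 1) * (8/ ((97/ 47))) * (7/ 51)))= 54417/273728 = 0.20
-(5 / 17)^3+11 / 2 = 53793/9826 = 5.47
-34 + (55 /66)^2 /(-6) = -34.12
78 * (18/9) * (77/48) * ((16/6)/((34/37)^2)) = 1370369/1734 = 790.29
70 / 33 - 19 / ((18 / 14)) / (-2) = 1883/198 = 9.51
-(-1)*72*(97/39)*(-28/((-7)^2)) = -102.33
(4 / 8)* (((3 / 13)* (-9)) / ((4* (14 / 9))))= -243/1456 = -0.17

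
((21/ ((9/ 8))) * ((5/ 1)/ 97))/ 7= 40/291 = 0.14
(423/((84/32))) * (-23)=-3706.29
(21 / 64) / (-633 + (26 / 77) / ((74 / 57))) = -19943/38457088 = 0.00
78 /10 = 39/5 = 7.80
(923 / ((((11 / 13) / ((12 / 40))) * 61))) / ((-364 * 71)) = -39/187880 = 0.00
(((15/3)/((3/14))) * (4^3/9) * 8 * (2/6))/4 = 8960/81 = 110.62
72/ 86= 36/43 = 0.84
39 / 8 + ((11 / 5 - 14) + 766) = 30363/40 = 759.08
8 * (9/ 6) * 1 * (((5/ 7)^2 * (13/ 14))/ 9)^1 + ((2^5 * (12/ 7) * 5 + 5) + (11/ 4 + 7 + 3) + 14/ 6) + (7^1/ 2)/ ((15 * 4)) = 12144631/41160 = 295.06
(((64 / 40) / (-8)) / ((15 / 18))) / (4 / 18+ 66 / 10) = -54/1535 = -0.04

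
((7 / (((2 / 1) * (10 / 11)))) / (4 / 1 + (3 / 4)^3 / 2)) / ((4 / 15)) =24/7 = 3.43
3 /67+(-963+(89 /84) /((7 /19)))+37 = -36365635/39396 = -923.08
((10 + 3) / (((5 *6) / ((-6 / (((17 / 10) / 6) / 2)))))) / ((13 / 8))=-192/17 = -11.29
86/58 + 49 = 1464/29 = 50.48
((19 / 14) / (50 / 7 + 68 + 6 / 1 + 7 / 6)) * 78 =1.29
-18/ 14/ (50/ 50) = -9/7 = -1.29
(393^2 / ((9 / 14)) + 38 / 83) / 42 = 3323520/581 = 5720.34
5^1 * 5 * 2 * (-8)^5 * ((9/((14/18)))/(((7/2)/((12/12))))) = -265420800/49 = -5416751.02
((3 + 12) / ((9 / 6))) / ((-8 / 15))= -18.75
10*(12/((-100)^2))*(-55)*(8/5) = -132/125 = -1.06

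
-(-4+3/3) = 3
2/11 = 0.18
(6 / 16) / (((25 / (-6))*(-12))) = 3/400 = 0.01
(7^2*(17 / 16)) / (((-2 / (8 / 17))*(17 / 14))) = -343/34 = -10.09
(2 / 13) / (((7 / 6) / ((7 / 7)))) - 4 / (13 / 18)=-492/91 = -5.41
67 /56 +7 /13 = 1263/728 = 1.73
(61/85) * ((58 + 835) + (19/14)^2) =629337/980 = 642.18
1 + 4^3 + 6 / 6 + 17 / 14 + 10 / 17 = 16137/238 = 67.80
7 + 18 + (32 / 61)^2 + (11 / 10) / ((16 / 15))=3132361/119072 = 26.31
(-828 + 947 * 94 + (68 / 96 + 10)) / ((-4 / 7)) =-14817719/96 = -154351.24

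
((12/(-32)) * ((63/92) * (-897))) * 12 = 22113/8 = 2764.12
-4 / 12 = -1/3 = -0.33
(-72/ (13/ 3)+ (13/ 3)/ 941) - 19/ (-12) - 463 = -23390839/48932 = -478.03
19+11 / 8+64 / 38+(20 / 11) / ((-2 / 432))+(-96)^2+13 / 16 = 8846.14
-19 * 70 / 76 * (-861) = 30135/2 = 15067.50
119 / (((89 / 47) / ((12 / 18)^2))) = 22372/801 = 27.93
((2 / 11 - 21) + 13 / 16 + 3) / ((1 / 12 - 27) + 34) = -8979/3740 = -2.40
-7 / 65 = -0.11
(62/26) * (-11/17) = -341/221 = -1.54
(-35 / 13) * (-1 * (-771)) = -26985/13 = -2075.77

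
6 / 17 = 0.35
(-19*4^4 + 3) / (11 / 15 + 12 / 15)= -72915/23 = -3170.22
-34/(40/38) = -323/10 = -32.30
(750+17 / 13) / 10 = 9767/130 = 75.13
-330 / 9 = -110/3 = -36.67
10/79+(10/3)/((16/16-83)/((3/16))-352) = 11445/93536 = 0.12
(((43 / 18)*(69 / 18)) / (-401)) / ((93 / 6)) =-989/671274 = 0.00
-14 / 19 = -0.74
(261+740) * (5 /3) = 5005/3 = 1668.33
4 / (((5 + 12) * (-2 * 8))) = -1/68 = -0.01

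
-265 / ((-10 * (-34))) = -53/68 = -0.78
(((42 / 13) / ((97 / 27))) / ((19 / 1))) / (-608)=-567/7283536 = 0.00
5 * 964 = 4820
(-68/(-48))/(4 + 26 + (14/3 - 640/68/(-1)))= 289/8992 = 0.03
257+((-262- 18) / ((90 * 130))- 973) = -418874/585 = -716.02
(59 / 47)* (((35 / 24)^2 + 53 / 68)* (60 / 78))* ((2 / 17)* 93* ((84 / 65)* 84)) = 588541107/176579 = 3333.02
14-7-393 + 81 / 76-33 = -31763/76 = -417.93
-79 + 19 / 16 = -1245/16 = -77.81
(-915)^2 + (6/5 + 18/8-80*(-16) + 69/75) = 83850937/100 = 838509.37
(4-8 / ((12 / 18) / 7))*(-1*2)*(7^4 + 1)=384320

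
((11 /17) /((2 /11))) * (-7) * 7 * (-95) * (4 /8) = 563255/68 = 8283.16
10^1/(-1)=-10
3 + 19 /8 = 43/8 = 5.38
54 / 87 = 18/29 = 0.62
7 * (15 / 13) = 105/13 = 8.08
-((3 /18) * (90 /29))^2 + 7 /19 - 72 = -71.90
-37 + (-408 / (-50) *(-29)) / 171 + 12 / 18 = -53747/1425 = -37.72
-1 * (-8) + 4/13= 108/13 = 8.31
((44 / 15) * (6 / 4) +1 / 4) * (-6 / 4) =-279/40 = -6.98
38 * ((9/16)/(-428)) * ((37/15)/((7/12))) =-6327/29960 = -0.21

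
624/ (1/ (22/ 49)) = 13728/49 = 280.16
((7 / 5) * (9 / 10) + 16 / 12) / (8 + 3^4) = 389/13350 = 0.03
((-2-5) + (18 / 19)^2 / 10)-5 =-21498/1805 = -11.91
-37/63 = -0.59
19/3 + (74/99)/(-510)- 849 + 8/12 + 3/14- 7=-299986853/353430 = -848.79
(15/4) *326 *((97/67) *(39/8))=9249435/1072 = 8628.20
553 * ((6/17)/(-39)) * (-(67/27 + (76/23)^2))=211682870/3156543 = 67.06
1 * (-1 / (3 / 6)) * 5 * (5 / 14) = -25/7 = -3.57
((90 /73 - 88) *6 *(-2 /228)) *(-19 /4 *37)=-117179/146 = -802.60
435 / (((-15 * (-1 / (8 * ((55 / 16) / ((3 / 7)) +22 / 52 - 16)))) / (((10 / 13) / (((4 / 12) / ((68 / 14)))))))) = -23244950/1183 = -19649.15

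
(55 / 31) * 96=5280/31 = 170.32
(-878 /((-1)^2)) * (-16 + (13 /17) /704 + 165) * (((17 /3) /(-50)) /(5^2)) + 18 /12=52321637/88000 = 594.56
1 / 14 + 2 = 29/14 = 2.07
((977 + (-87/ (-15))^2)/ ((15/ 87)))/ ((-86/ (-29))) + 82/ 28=148961317/75250 = 1979.55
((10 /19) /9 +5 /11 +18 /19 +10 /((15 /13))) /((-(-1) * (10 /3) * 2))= 19049/12540 = 1.52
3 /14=0.21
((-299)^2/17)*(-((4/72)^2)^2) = -89401/1784592 = -0.05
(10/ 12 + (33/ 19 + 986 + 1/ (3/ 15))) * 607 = 68753069/114 = 603097.10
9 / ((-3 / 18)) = -54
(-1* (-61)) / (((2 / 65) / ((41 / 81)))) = 162565/162 = 1003.49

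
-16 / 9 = -1.78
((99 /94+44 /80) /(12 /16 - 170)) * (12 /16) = -0.01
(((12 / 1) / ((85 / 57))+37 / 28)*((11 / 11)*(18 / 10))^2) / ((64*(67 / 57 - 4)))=-102945249/613088000 = -0.17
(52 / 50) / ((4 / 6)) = 39/25 = 1.56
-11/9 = -1.22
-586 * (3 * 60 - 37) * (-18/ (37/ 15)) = 22625460/37 = 611498.92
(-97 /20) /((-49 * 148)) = 97/145040 = 0.00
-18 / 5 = -3.60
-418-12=-430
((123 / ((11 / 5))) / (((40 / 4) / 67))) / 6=2747/44 = 62.43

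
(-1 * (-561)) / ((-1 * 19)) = -561/19 = -29.53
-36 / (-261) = 4/29 = 0.14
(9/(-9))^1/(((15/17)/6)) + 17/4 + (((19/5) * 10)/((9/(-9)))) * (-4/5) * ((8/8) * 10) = 6029/20 = 301.45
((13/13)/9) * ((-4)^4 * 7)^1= 1792/9 = 199.11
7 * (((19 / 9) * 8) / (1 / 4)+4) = 4508/9 = 500.89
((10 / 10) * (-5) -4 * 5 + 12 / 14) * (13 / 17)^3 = -371293/34391 = -10.80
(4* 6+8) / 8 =4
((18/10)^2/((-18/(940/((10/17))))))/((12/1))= -2397/100 = -23.97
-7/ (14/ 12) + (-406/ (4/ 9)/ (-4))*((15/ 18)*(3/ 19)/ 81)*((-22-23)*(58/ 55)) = -39467/1672 = -23.60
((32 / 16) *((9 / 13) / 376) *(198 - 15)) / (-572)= -1647/1397968 = 0.00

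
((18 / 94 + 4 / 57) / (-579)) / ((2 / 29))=-20329/3102282 = -0.01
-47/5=-9.40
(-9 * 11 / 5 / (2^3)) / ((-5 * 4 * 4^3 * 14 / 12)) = 297/179200 = 0.00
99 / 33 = 3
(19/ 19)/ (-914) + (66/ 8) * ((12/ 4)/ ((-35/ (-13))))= 588089/63980 = 9.19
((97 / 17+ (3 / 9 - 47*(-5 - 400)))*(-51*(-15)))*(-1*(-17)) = 247628715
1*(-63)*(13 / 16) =-819/16 = -51.19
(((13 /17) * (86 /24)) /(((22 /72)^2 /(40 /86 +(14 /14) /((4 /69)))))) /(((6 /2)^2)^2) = 3601/561 = 6.42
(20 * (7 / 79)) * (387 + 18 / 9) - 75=48535/79 = 614.37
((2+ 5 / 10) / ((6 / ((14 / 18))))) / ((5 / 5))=35/108 = 0.32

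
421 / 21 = 20.05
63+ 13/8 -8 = 453/8 = 56.62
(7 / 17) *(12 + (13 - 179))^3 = -25565848/17 = -1503873.41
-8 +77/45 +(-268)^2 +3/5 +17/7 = 22623533/315 = 71820.74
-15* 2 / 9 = -10/3 = -3.33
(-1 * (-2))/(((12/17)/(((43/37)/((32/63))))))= 15351/2368 = 6.48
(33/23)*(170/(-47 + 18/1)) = -5610/667 = -8.41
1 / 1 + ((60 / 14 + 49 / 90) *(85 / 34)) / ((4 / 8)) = 3169/126 = 25.15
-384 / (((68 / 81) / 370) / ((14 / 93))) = -25477.34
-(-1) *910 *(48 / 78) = 560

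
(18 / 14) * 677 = 6093/7 = 870.43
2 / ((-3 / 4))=-8/3 = -2.67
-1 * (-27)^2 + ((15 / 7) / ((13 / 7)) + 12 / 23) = -217470/299 = -727.32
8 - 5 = 3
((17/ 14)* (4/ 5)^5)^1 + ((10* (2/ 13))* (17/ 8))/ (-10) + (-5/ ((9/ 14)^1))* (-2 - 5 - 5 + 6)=159492199/3412500 = 46.74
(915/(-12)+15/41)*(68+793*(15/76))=-11176265/656 = -17036.99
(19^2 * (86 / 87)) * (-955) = -29648930/87 = -340792.30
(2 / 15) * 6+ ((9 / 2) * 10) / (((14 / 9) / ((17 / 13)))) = 35153/910 = 38.63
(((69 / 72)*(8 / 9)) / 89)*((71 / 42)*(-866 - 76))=-256381/16821 = -15.24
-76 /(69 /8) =-608/69 = -8.81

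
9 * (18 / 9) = 18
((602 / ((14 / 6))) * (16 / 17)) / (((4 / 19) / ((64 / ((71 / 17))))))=1254912/71 = 17674.82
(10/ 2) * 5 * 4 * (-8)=-800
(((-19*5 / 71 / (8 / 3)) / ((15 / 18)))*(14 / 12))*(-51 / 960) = 0.04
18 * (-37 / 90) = -37/5 = -7.40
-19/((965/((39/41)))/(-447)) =331227/39565 = 8.37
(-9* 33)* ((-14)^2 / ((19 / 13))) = -756756/19 = -39829.26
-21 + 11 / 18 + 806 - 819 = -601/18 = -33.39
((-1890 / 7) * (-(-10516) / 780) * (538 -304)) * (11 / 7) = -9369756/7 = -1338536.57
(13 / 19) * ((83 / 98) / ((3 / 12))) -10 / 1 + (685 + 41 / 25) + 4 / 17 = 268739782/395675 = 679.19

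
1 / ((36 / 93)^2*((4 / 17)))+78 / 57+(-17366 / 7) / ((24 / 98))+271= -107573341/10944 = -9829.44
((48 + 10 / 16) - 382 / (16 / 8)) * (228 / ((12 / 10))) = -108205/4 = -27051.25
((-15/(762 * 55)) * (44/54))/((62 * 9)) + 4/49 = 7653479/93755718 = 0.08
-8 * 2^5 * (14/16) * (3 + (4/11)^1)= -8288/11 = -753.45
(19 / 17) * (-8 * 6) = -912/17 = -53.65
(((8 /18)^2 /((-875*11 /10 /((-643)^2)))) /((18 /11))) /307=-6615184/39165525 = -0.17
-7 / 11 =-0.64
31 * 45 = 1395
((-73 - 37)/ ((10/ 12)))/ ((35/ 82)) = -10824/35 = -309.26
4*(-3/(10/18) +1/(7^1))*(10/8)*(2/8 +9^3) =-134182/7 = -19168.86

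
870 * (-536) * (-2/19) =49086.32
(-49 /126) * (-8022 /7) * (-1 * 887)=-1185919/3 = -395306.33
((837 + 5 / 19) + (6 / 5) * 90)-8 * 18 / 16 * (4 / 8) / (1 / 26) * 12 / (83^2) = 123699764/130891 = 945.06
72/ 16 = 9/2 = 4.50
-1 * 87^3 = -658503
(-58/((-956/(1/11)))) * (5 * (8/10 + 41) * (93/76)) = 2697/1912 = 1.41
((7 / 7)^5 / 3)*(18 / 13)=6/13 = 0.46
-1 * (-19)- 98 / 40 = 331/20 = 16.55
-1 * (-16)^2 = -256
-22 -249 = -271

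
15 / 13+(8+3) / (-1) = -128/13 = -9.85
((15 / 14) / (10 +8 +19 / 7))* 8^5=49152/29 = 1694.90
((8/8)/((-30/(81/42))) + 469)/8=65651/1120 = 58.62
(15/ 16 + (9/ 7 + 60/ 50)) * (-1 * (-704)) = 84348/35 = 2409.94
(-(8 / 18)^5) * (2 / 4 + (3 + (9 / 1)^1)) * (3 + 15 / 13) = -25600/28431 = -0.90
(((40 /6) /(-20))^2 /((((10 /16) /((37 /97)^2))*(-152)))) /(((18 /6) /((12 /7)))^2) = -21904/394190055 = 0.00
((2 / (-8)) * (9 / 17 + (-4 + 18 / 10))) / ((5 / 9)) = 639/850 = 0.75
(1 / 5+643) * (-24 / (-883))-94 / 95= 16.49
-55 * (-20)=1100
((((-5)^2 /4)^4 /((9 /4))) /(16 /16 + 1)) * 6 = 390625/192 = 2034.51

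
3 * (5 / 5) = 3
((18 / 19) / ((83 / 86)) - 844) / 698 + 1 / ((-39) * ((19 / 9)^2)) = -164967949/135942131 = -1.21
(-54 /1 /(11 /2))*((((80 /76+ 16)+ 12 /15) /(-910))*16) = 3.08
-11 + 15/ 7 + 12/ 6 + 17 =71/7 = 10.14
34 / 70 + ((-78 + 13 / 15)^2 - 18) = 9342958/1575 = 5932.04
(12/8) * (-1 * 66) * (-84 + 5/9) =8261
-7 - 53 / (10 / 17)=-971/10 = -97.10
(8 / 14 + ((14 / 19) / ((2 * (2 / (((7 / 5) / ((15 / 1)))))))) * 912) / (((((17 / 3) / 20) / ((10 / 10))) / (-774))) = -26415072/595 = -44395.08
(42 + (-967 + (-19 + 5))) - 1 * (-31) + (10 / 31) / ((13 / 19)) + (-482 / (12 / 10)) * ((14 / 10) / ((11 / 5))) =-15468527/13299 = -1163.13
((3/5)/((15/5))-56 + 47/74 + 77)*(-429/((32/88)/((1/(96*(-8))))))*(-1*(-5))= 167.71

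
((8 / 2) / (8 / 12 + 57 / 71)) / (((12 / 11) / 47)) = 117.27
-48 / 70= -24/35 = -0.69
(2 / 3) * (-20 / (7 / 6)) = -11.43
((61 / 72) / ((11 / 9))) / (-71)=-61/6248 = -0.01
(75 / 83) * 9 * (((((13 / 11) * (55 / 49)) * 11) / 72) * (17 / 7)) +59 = 63.00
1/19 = 0.05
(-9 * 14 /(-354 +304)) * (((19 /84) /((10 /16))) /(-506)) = -57/31625 = 0.00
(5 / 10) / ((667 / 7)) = 7/1334 = 0.01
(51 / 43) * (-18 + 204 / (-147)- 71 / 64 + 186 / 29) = -65320545/3910592 = -16.70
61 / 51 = 1.20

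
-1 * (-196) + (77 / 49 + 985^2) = 6792958/7 = 970422.57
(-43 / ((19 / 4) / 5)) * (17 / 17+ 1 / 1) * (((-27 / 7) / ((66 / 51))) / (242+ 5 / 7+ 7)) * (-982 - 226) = -119211480/91333 = -1305.24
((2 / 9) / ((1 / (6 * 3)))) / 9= 4/9 = 0.44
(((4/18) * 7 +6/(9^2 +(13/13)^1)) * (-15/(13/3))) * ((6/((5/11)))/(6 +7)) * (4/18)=-26444/20787 = -1.27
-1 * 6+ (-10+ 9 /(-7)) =-121/7 = -17.29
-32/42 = -16/21 = -0.76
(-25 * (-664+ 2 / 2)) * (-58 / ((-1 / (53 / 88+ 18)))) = 786864975/44 = 17883294.89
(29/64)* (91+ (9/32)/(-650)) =54890939/1331200 = 41.23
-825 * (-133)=109725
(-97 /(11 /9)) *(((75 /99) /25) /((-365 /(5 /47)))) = 291/415151 = 0.00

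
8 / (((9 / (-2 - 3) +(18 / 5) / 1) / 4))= 160/9 = 17.78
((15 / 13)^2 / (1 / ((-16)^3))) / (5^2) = -36864/169 = -218.13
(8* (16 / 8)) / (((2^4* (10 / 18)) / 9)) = 81/5 = 16.20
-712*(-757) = 538984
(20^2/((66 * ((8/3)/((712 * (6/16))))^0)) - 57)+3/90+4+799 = 248191/330 = 752.09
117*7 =819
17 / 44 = 0.39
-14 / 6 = -7/3 = -2.33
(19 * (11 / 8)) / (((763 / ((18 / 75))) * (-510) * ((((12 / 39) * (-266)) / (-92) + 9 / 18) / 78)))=-812383/898241750 = 0.00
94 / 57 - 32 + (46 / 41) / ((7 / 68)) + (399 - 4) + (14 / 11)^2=746580875/1979439 = 377.17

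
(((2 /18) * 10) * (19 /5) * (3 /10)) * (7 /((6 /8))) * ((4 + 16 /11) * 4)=257.94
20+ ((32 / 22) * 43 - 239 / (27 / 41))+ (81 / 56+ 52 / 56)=-660541/2376 = -278.01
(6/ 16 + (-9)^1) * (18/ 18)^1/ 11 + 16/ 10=359/440 = 0.82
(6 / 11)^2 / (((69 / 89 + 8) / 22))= 6408/8591 = 0.75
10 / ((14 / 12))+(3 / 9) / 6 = 1087/126 = 8.63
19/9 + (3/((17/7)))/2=835/306 = 2.73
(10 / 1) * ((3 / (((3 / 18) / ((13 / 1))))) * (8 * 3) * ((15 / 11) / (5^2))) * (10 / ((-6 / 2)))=-112320/11 = -10210.91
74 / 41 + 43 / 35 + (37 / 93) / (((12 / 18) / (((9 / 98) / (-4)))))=15045351/4982320 = 3.02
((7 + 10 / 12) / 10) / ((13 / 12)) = 47/65 = 0.72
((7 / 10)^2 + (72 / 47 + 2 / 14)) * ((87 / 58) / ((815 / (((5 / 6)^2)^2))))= 356105/185334912 = 0.00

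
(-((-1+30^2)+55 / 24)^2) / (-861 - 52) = 467900161/525888 = 889.73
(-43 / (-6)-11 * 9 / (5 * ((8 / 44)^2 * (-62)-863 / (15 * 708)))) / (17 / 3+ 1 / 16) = 432643592/150600065 = 2.87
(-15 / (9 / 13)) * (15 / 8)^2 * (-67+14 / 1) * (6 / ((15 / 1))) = 51675/32 = 1614.84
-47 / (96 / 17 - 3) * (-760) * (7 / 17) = 50008/9 = 5556.44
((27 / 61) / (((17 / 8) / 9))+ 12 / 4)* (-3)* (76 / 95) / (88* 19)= -3033/433466 = -0.01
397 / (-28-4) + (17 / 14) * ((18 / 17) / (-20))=-13967/1120 = -12.47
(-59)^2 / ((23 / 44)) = 153164/23 = 6659.30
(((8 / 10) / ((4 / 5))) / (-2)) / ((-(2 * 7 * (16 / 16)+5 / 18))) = 9/257 = 0.04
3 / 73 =0.04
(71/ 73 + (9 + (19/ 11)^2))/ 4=114441/35332 = 3.24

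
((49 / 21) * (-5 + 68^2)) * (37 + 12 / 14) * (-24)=-9792280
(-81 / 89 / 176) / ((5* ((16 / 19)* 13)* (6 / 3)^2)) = -1539/65162240 = 0.00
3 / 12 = 0.25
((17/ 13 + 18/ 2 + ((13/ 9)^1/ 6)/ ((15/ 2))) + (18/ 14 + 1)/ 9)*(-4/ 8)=-390433/73710 = -5.30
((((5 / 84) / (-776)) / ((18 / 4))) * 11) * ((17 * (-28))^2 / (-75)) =22253/39285 = 0.57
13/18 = 0.72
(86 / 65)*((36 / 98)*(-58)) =-89784/3185 = -28.19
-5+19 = 14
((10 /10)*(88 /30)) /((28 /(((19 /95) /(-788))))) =-11/413700 = 0.00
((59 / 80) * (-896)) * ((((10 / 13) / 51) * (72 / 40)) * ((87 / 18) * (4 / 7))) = -54752/1105 = -49.55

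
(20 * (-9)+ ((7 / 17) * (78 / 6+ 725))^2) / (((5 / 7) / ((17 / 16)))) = 11653047/85 = 137094.67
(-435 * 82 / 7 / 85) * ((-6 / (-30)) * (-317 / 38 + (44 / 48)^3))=90.79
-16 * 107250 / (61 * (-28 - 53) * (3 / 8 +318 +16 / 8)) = 416000/383751 = 1.08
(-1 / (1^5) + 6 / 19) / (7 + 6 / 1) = -1/19 = -0.05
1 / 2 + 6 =13/2 = 6.50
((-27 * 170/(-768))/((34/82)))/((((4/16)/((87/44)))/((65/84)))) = 3477825/39424 = 88.22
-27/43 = -0.63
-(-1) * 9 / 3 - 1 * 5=-2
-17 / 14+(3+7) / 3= 89/42 = 2.12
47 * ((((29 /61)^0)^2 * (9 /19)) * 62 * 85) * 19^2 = 42354990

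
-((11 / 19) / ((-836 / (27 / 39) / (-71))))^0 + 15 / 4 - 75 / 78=93/52 = 1.79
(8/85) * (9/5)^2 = 648/2125 = 0.30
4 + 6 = 10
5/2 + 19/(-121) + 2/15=8989/3630 = 2.48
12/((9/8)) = 32/3 = 10.67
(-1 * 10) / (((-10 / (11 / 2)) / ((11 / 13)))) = 121/26 = 4.65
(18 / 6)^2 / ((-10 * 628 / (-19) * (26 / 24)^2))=3078/132665 = 0.02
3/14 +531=7437/14 = 531.21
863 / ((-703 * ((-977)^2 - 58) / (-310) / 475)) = 6688250/35315427 = 0.19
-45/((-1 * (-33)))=-15/11 = -1.36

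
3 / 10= 0.30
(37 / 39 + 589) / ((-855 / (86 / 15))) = -1978688/500175 = -3.96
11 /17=0.65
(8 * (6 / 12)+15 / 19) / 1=91/19 = 4.79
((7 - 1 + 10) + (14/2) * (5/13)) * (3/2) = 28.04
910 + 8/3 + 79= 2975/3 = 991.67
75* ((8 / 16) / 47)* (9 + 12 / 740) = 12510/1739 = 7.19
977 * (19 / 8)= 18563/8 = 2320.38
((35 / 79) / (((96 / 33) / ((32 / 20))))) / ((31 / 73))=5621/9796 = 0.57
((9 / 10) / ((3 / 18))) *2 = 54/5 = 10.80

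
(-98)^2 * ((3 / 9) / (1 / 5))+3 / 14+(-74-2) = 669097/42 = 15930.88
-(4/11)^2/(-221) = 16/26741 = 0.00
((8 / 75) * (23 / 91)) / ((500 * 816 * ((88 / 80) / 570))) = 437/12762750 = 0.00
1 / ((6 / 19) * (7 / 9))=57/14 = 4.07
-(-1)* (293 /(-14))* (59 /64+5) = -111047/896 = -123.94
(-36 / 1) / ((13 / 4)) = -144/13 = -11.08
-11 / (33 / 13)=-13/3 = -4.33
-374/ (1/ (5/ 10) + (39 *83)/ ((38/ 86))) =-7106/139229 = -0.05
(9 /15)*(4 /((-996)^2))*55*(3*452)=1243/6889 = 0.18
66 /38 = 33/19 = 1.74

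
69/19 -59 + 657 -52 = 10443/19 = 549.63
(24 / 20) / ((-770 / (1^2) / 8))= -24/1925 = -0.01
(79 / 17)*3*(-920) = -218040/17 = -12825.88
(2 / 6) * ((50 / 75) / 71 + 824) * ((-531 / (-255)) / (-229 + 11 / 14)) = -144974564/57845475 = -2.51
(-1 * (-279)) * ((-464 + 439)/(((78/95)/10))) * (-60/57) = 1162500/13 = 89423.08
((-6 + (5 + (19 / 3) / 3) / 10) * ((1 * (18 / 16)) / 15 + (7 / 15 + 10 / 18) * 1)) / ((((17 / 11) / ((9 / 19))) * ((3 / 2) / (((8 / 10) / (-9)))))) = 0.11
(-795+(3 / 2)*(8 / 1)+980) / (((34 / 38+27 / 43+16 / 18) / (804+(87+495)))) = 91258083/806 = 113223.43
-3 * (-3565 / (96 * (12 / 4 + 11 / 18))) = 6417/208 = 30.85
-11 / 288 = -0.04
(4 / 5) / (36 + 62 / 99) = 198/9065 = 0.02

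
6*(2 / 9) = 4/3 = 1.33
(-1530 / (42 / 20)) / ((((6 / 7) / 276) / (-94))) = 22052400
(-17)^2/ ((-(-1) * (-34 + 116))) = 289/82 = 3.52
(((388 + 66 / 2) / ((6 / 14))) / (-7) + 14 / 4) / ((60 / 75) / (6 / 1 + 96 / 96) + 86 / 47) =-1350545/19188 = -70.38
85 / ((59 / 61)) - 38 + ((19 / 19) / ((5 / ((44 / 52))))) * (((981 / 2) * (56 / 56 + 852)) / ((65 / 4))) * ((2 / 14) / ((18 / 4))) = 328407517/1744925 = 188.21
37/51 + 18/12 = 227/102 = 2.23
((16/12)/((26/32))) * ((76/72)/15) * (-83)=-9.58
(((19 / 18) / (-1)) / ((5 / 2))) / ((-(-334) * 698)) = -19/10490940 = 0.00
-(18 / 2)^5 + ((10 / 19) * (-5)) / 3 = -3365843/57 = -59049.88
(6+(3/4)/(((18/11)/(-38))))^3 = -2571353/1728 = -1488.05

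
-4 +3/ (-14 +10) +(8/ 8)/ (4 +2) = -55/12 = -4.58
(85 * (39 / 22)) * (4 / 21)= 2210/77 = 28.70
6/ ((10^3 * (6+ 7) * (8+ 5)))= 3/84500 = 0.00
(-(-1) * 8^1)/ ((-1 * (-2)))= 4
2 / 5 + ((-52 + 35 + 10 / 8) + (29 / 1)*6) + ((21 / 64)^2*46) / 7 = 1631821/10240 = 159.36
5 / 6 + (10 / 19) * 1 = 155/114 = 1.36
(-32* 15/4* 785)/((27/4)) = -125600/9 = -13955.56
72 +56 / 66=2404/33 = 72.85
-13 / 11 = -1.18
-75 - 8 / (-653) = -48967/653 = -74.99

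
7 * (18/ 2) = 63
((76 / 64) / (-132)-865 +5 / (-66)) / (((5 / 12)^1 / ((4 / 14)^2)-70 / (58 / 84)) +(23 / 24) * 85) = 52984711/907500 = 58.39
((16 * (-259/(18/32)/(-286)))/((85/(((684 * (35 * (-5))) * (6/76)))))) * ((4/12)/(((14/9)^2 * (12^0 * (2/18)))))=-8631360/2431 = -3550.54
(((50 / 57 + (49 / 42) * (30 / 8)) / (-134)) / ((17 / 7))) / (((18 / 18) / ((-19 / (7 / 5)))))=11975/54672 = 0.22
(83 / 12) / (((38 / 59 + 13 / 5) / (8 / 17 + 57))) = 23921845/195228 = 122.53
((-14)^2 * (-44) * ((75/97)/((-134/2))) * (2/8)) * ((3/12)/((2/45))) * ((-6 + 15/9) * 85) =-670044375/12998 = -51549.81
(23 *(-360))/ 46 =-180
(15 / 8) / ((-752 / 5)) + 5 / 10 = 2933/6016 = 0.49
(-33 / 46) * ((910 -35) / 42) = -1375/92 = -14.95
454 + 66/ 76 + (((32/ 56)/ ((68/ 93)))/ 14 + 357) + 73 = 14005696/15827 = 884.92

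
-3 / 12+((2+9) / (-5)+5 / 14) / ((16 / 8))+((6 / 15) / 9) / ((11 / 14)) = -3863/3465 = -1.11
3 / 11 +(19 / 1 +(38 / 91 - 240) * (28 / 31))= -873852/4433 = -197.12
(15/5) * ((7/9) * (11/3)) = 77/9 = 8.56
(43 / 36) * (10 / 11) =1.09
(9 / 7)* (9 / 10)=81/70 = 1.16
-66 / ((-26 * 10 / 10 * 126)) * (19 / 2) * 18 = 627/182 = 3.45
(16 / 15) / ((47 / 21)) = 112/235 = 0.48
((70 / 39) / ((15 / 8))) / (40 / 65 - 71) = -112/8235 = -0.01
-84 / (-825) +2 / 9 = 802/2475 = 0.32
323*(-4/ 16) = -323/4 = -80.75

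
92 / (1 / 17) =1564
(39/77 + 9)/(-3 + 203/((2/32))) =732/249865 = 0.00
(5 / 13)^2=25/169 = 0.15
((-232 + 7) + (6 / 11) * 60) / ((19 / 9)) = -19035/209 = -91.08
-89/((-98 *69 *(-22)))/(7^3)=-89/51026052 = 0.00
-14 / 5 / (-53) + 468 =468.05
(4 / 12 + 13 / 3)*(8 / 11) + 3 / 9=41/11 = 3.73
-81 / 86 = -0.94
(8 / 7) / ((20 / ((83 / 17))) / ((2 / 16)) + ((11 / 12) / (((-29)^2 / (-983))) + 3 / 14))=6701088/187125781 = 0.04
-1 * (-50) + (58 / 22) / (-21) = 11521/231 = 49.87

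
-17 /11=-1.55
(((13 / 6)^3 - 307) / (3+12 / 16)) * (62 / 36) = -397513/2916 = -136.32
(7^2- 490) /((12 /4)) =-147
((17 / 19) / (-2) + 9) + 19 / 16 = 2961/304 = 9.74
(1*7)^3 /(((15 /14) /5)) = 4802/3 = 1600.67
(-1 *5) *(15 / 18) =-25/6 = -4.17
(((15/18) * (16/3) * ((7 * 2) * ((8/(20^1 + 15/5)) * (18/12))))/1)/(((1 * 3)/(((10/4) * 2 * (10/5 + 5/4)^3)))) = 384475/207 = 1857.37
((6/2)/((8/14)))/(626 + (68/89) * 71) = 1869/242168 = 0.01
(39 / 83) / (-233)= -39/19339 = 0.00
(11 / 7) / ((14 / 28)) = 22/7 = 3.14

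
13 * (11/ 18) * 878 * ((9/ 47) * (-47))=-62777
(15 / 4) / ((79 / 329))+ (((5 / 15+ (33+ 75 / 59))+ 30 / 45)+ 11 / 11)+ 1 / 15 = 14529719/279660 = 51.95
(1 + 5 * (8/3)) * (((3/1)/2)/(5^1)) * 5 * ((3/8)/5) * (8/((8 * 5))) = 129/400 = 0.32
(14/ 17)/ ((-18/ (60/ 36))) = -35/459 = -0.08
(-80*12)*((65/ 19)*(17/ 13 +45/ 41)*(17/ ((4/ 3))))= -78458400/779 = -100716.82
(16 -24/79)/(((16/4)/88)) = 345.32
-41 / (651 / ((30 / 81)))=-410/17577 = -0.02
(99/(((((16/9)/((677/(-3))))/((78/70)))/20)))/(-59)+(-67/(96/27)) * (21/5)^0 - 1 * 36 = 4691.94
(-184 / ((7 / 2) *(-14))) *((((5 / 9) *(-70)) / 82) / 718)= -2300/927297 = 0.00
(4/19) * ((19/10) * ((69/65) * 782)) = 107916/325 = 332.05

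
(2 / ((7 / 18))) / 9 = 4/7 = 0.57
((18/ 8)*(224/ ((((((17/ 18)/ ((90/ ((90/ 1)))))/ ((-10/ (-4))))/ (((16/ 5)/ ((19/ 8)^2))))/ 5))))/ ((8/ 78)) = 226437120/6137 = 36897.04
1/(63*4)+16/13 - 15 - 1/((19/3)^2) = -16308779/1182636 = -13.79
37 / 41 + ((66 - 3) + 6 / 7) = 18586/287 = 64.76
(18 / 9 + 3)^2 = 25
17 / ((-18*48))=-17/864 = -0.02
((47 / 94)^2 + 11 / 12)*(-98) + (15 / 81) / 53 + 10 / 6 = -161221/1431 = -112.66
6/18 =1/3 = 0.33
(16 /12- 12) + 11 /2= -31/6 = -5.17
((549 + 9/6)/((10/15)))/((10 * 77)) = 3303/3080 = 1.07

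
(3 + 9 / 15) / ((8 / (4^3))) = 144/5 = 28.80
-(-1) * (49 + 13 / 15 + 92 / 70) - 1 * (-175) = 23749/105 = 226.18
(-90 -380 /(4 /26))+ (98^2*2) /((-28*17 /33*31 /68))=-169912/31 = -5481.03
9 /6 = 3/2 = 1.50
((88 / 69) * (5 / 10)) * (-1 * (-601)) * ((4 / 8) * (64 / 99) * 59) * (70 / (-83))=-317712640/51543 = -6164.03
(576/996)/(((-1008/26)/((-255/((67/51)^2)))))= 5748210/2608109 = 2.20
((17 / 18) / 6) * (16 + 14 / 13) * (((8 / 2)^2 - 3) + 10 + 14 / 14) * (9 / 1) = 7548/13 = 580.62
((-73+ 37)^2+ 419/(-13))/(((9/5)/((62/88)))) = 2546495/5148 = 494.66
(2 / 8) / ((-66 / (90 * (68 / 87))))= -0.27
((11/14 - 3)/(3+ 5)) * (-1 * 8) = 31/14 = 2.21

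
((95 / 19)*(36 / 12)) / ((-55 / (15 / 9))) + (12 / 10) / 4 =-17/110 = -0.15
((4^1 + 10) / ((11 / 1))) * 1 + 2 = 36/11 = 3.27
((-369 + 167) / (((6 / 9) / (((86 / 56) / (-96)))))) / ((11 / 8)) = 4343/1232 = 3.53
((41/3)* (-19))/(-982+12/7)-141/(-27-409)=2640067/4487748 = 0.59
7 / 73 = 0.10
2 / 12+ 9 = 55/6 = 9.17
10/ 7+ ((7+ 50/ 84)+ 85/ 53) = 23657/2226 = 10.63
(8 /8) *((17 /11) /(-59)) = -17/649 = -0.03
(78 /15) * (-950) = -4940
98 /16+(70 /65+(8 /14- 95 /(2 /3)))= -98081/728 = -134.73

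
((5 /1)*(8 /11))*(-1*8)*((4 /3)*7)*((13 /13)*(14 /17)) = -125440/561 = -223.60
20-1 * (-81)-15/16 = 1601/16 = 100.06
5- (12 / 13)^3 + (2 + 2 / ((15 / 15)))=8.21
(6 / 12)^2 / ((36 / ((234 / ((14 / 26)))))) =169/56 = 3.02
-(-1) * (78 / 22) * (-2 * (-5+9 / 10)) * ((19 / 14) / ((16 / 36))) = 273429/3080 = 88.78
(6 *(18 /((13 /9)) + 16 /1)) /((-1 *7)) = -2220/91 = -24.40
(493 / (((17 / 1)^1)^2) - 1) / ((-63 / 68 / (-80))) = 1280/21 = 60.95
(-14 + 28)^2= 196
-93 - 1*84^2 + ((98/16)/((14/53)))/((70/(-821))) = -1187353/160 = -7420.96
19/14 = 1.36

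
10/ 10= 1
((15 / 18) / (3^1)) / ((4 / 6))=0.42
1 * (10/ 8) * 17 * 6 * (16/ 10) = 204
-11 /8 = -1.38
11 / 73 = 0.15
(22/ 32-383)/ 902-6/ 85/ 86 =-22400931/52748960 = -0.42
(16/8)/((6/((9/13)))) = 3/13 = 0.23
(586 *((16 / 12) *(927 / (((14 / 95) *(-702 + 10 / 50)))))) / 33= -57340100/270193 = -212.22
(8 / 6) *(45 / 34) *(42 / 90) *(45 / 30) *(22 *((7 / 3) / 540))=539/4590 = 0.12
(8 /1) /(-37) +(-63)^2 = 146845/37 = 3968.78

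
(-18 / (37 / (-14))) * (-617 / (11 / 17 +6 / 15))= -13216140/3293 = -4013.40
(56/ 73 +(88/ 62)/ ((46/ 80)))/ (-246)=-0.01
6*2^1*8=96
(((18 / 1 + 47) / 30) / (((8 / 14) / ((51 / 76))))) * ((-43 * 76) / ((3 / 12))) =-33260.50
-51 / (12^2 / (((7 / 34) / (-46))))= 7/4416 = 0.00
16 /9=1.78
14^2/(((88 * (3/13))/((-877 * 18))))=-1675947/11 = -152358.82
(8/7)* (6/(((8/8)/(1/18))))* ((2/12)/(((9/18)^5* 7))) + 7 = 3215/441 = 7.29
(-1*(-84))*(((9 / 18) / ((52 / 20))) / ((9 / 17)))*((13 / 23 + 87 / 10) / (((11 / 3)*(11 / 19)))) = 4818191/36179 = 133.18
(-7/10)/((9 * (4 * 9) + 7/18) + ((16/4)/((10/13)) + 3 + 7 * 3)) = -63/31823 = 0.00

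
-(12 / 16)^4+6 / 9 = 269/768 = 0.35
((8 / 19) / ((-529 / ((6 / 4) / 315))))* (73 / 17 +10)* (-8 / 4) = 648/5980345 = 0.00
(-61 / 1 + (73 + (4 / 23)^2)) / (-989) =-148/12167 = -0.01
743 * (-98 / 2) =-36407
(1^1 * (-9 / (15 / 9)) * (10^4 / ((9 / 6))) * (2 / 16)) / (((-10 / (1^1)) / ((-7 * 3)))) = -9450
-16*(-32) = 512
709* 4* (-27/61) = -76572/61 = -1255.28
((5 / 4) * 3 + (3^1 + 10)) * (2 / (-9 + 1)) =-67/16 = -4.19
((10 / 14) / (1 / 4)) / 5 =4/7 = 0.57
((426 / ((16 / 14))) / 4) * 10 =7455/8 = 931.88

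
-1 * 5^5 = -3125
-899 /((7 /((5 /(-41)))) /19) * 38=3245390/287 = 11307.98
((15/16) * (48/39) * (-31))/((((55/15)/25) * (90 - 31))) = -4.13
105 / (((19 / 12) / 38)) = 2520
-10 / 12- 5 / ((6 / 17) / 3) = -130/3 = -43.33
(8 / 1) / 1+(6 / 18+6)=43/3 = 14.33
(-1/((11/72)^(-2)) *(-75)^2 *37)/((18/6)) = -2798125/1728 = -1619.29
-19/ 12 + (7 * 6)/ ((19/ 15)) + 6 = 8567/228 = 37.57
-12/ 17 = -0.71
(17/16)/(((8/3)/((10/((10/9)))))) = 459/128 = 3.59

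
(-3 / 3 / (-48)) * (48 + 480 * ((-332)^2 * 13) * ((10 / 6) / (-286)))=-2755567/33 = -83502.03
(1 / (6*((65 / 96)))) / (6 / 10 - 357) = -8/11583 = 0.00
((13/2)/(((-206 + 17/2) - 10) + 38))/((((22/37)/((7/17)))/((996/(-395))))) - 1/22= 359049/16693490 = 0.02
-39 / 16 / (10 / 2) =-39/80 = -0.49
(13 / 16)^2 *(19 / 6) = 3211/1536 = 2.09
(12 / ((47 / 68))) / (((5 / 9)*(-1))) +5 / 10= -14453/470 = -30.75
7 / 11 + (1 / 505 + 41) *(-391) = -89052971/5555 = -16031.14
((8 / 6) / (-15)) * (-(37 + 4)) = 164/45 = 3.64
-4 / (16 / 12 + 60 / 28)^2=-0.33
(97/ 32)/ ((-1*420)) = -97/13440 = -0.01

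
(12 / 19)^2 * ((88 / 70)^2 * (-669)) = -186506496/442225 = -421.75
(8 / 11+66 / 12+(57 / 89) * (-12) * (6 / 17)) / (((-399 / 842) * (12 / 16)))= -197016212/19921671 = -9.89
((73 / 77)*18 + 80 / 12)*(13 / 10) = 35633/1155 = 30.85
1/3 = 0.33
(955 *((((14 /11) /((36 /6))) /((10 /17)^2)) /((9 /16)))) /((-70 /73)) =-8059054/7425 = -1085.39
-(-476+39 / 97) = 46133/97 = 475.60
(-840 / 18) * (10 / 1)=-1400/3 = -466.67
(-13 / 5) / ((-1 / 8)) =104/5 = 20.80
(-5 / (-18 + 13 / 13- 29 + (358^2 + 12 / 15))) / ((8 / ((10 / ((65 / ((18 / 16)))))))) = -225/266487104 = 0.00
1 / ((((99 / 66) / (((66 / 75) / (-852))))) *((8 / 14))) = -77/63900 = 0.00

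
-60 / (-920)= 3/46 = 0.07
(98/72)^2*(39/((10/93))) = 967603/1440 = 671.95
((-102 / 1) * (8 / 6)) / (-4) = 34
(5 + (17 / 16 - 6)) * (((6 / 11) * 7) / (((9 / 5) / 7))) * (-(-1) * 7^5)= 4117715/264 = 15597.41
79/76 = 1.04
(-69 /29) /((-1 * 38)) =69/1102 = 0.06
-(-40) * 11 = 440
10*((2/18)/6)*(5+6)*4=220/27 = 8.15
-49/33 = -1.48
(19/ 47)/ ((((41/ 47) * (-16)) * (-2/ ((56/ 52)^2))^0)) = -19/656 = -0.03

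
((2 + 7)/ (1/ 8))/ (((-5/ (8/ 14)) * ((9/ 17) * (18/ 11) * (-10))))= 1496/1575 = 0.95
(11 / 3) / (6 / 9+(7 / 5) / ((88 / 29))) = 4840/1489 = 3.25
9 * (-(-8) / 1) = 72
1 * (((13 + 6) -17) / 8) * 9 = 9/4 = 2.25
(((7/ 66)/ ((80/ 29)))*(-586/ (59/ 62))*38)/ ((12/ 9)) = -35033131/51920 = -674.75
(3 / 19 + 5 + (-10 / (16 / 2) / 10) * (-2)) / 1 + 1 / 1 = 487/76 = 6.41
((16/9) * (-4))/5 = -1.42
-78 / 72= -13/12 = -1.08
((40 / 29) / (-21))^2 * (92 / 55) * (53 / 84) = 390080/85673511 = 0.00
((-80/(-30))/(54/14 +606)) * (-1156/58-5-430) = -738808/371403 = -1.99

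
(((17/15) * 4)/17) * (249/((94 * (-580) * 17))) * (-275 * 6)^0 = -83/1158550 = 0.00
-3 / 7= -0.43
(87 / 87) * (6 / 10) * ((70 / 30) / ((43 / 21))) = 147/215 = 0.68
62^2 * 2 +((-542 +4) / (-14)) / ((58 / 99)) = 7753.59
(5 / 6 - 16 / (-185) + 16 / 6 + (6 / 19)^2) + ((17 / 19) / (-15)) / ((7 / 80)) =8427547/2804970 = 3.00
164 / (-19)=-164/19 = -8.63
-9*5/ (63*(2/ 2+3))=-5/28 = -0.18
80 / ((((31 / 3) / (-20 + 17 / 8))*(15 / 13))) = -3718/31 = -119.94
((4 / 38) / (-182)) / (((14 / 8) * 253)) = -4/3062059 = 0.00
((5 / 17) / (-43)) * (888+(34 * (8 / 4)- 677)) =-1395/731 = -1.91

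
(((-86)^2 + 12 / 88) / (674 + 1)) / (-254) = -32543/754380 = -0.04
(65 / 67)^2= 4225/4489 = 0.94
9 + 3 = 12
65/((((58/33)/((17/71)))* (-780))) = -187/16472 = -0.01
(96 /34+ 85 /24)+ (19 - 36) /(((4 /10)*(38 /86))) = -696277/7752 = -89.82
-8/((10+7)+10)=-8/27 = -0.30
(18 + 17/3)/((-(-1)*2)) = 71/6 = 11.83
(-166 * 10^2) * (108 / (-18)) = 99600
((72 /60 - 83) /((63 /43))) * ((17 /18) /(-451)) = 298979/2557170 = 0.12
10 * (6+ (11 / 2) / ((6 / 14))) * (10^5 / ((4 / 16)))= 75333333.33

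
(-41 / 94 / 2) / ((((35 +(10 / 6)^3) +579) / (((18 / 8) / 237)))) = -3321/992291824 = 0.00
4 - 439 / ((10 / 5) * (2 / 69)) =-30275/4 = -7568.75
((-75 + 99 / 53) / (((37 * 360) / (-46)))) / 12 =7429/352980 = 0.02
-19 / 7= -2.71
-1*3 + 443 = 440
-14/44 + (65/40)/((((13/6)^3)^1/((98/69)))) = -7805/85514 = -0.09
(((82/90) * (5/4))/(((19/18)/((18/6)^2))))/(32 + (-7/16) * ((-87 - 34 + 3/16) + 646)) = -0.05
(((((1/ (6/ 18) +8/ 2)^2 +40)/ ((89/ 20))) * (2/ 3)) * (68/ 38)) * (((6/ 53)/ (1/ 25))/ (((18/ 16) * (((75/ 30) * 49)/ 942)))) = 68326400/148029 = 461.57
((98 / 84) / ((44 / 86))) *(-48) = -109.45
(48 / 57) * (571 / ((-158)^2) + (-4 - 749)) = -75189284/118579 = -634.09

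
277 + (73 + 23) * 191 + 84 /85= 1582189/85 = 18613.99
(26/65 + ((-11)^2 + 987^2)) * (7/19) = 34100164/95 = 358949.09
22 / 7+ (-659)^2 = 3039989/7 = 434284.14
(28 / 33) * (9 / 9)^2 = 28/33 = 0.85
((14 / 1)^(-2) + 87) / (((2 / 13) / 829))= 183780181/392 = 468826.99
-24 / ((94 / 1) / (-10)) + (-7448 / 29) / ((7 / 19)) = -946672/1363 = -694.55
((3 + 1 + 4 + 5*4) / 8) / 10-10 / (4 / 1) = -43/20 = -2.15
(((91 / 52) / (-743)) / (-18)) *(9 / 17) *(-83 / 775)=-581/78312200 = 0.00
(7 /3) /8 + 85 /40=2.42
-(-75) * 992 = 74400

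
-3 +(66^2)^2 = 18974733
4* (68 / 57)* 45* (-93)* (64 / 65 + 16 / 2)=-179427.50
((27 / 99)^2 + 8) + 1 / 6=5983/726 = 8.24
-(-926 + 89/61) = 56397/61 = 924.54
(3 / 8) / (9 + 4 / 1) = 3/104 = 0.03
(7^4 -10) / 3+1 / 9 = 7174/9 = 797.11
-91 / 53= -1.72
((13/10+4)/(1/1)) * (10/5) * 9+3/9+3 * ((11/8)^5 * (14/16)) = 427169849/3932160 = 108.63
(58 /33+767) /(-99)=-25369/3267 = -7.77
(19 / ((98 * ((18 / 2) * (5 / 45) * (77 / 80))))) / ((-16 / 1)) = -95/7546 = -0.01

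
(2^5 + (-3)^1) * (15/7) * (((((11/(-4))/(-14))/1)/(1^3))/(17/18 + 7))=3915/2548 = 1.54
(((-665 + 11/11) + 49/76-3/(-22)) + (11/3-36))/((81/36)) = -1744445/5643 = -309.13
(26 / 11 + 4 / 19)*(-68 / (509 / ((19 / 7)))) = -36584/39193 = -0.93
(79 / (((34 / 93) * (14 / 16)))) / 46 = 14694/2737 = 5.37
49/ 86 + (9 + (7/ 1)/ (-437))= 359049/37582 = 9.55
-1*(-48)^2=-2304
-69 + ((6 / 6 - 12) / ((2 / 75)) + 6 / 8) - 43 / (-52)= -6239/13 = -479.92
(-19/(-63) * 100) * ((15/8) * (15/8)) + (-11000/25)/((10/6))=-157.97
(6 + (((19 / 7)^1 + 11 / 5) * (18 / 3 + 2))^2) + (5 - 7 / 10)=3811987/2450 = 1555.91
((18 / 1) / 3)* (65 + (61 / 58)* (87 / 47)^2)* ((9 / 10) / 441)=909273/1082410 = 0.84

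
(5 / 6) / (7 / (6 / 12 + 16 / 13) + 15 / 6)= 75/589 = 0.13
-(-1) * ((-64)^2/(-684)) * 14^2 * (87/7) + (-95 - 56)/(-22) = -18284129/1254 = -14580.65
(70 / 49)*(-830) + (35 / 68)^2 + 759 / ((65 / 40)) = -302279629/420784 = -718.37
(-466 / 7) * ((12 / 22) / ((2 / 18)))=-25164/77 = -326.81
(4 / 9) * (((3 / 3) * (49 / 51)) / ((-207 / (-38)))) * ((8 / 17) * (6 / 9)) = 119168/4845663 = 0.02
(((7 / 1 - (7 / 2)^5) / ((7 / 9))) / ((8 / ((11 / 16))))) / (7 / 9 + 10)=-2110779/397312 = -5.31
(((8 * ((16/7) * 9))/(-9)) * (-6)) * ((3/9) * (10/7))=2560/49 = 52.24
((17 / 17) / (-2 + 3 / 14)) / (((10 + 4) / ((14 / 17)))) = -14/425 = -0.03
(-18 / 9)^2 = 4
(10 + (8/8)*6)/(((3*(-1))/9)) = -48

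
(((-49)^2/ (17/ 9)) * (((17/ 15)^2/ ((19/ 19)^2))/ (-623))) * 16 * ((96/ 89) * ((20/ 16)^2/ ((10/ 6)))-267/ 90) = 243549208/2970375 = 81.99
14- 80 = -66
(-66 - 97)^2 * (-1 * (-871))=23141599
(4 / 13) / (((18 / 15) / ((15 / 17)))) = 50/221 = 0.23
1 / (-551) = -1/551 = 0.00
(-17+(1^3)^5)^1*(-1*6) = 96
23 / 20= 1.15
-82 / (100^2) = -41/5000 = -0.01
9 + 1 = 10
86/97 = 0.89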